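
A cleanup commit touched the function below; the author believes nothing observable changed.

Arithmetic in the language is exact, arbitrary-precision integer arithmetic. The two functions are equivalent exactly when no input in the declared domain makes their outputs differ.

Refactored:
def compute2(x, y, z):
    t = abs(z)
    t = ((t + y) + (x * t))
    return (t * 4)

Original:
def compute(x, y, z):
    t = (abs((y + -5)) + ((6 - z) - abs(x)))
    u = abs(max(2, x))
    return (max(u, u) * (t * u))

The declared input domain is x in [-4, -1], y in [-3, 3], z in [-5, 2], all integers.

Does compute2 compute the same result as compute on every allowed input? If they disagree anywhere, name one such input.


Run the pair on x=-4, y=-3, z=-5.
compute: t becomes 15; next u becomes 2; next final value 60
compute2: t becomes 5; next t becomes -18; next final value -72
60 vs -72 — the two versions disagree here.
verdict: not equivalent; witness: x=-4, y=-3, z=-5


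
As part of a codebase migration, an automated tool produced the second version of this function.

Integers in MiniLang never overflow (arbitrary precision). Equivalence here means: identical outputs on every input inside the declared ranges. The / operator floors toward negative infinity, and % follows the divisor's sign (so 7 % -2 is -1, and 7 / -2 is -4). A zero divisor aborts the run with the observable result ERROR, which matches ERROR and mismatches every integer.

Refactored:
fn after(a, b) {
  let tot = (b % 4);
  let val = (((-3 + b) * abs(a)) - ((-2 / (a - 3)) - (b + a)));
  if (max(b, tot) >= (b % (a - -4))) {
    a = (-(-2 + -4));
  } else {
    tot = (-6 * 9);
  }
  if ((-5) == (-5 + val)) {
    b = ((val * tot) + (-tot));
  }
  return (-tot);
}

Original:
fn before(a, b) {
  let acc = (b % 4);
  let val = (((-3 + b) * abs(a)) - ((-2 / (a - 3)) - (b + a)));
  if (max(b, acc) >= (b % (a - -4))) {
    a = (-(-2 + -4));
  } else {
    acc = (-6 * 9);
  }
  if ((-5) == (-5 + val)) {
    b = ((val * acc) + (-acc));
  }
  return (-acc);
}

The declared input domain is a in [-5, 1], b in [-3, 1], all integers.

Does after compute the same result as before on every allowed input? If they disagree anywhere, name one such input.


Differences: local variable names differ — yet all 35 inputs agree.
verdict: equivalent


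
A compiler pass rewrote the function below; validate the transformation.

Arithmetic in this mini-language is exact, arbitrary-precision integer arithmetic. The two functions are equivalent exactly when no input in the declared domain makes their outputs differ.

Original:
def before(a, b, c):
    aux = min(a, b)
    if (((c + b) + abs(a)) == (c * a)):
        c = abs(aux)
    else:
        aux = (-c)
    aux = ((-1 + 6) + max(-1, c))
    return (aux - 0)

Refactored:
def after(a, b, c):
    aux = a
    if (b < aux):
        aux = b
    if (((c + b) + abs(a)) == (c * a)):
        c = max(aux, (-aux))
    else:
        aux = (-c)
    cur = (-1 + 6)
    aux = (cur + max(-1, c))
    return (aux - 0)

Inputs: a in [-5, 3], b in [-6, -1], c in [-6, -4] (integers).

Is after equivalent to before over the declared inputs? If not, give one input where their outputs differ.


Comparing the listings, the differences include: statement counts differ; and comparison usage differs; and local variable names differ; and min/max/abs usage differs; and branching structure differs.
One worked example (a=-4, b=-4, c=-4) — before: aux becomes -4; next (((c + b) + abs(a)) == (c * a)) evaluates to false; next aux becomes 4; next aux becomes 4; next final value 4; after: aux becomes -4; next (b < aux) evaluates to false; next (((c + b) + abs(a)) == (c * a)) evaluates to false; next aux becomes 4; next cur becomes 5; next aux becomes 4; next final value 4; agreement on 4.
Across all 162 domain points the two functions coincide.
verdict: equivalent


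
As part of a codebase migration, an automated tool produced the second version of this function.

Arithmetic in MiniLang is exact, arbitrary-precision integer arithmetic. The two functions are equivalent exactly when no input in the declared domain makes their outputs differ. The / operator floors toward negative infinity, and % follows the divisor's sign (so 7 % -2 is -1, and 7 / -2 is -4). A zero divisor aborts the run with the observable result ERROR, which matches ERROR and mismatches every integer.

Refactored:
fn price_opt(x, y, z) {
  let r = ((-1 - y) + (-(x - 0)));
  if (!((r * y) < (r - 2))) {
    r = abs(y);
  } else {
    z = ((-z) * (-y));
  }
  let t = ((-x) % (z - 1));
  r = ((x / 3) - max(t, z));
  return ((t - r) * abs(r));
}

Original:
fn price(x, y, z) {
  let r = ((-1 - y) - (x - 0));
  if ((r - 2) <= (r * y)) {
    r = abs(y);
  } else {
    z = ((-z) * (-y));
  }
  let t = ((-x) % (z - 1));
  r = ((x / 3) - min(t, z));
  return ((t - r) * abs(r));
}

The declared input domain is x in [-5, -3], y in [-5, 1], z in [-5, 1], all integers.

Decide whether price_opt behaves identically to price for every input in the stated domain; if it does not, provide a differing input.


Not equivalent: x=-5, y=-5, z=-5 separates them (84 vs 864).
price: r becomes 9; next ((r - 2) <= (r * y)) evaluates to false; next z becomes 25; next t becomes 5; next r becomes -7; next final value 84
price_opt: r becomes 9; next (!((r * y) < (r - 2))) evaluates to false; next z becomes 25; next t becomes 5; next r becomes -27; next final value 864
verdict: not equivalent; witness: x=-5, y=-5, z=-5


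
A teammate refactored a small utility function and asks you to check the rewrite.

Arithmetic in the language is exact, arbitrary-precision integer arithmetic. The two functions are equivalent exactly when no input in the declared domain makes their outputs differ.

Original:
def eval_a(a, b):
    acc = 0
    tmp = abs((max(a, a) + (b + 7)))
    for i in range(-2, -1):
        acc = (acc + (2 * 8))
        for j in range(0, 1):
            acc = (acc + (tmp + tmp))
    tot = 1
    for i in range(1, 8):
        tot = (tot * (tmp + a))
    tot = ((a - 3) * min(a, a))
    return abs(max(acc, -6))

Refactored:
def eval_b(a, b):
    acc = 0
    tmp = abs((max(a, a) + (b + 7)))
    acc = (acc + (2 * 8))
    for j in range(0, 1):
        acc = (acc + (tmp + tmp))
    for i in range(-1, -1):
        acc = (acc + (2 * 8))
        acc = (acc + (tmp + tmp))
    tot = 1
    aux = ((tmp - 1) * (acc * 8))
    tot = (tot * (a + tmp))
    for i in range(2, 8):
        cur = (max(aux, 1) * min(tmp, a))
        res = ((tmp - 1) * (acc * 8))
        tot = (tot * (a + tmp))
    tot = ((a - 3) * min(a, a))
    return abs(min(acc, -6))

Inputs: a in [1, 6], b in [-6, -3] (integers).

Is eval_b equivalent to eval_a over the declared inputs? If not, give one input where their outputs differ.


Evaluate both at a=1, b=-6.
eval_a: acc becomes 0; next tmp becomes 2; next at i=-2:; next acc becomes 16; next at j=0:; next acc becomes 20; next tot becomes 1; next at i=1:; next tot becomes 3; next at i=2:; next tot becomes 9; next at i=3:; next tot becomes 27; next at i=4:; next tot becomes 81; next at i=5:; next tot becomes 243; next at i=6:; next tot becomes 729; next at i=7:; next tot becomes 2187; next tot becomes -2; next final value 20
eval_b: acc becomes 0; next tmp becomes 2; next acc becomes 16; next at j=0:; next acc becomes 20; next i never enters its loop body; next tot becomes 1; next aux becomes 160; next tot becomes 3; next at i=2:; next cur becomes 160; next res becomes 160; next tot becomes 9; next at i=3:; next cur becomes 160; next res becomes 160; next tot becomes 27; next at i=4:; next cur becomes 160; next res becomes 160; next tot becomes 81; next at i=5:; next cur becomes 160; next res becomes 160; next tot becomes 243; next at i=6:; next cur becomes 160; next res becomes 160; next tot becomes 729; next at i=7:; next cur becomes 160; next res becomes 160; next tot becomes 2187; next tot becomes -2; next final value 6
20 against 6: the behavior changed.
verdict: not equivalent; witness: a=1, b=-6


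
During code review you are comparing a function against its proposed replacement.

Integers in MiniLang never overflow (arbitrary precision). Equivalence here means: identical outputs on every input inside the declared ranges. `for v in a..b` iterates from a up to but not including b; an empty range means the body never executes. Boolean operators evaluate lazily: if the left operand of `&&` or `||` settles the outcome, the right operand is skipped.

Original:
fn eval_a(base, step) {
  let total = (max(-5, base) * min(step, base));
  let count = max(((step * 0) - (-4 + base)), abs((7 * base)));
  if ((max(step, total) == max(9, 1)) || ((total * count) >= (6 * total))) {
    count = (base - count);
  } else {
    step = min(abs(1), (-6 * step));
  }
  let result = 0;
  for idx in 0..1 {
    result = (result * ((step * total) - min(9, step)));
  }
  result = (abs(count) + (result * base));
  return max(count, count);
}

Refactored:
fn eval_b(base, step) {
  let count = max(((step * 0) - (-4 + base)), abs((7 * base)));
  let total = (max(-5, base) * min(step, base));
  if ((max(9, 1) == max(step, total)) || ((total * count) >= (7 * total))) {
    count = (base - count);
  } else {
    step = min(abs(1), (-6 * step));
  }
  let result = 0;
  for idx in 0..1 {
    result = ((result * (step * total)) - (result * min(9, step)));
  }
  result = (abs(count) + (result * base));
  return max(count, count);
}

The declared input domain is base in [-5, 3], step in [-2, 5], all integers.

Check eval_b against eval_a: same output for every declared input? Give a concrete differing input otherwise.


Take base=1, step=-2.
eval_a: total = -2; count = 7; ((max(step, total) == max(9, 1)) || ((total * count) >= (6 * total))) -> false; step = 1; result = 0; [idx=0]; result = 0; result = 7; return 7
eval_b: count = 7; total = -2; ((max(9, 1) == max(step, total)) || ((total * count) >= (7 * total))) -> true; count = -6; result = 0; [idx=0]; result = 0; result = 6; return -6
7 != -6, so the rewrite changes behavior.
verdict: not equivalent; witness: base=1, step=-2


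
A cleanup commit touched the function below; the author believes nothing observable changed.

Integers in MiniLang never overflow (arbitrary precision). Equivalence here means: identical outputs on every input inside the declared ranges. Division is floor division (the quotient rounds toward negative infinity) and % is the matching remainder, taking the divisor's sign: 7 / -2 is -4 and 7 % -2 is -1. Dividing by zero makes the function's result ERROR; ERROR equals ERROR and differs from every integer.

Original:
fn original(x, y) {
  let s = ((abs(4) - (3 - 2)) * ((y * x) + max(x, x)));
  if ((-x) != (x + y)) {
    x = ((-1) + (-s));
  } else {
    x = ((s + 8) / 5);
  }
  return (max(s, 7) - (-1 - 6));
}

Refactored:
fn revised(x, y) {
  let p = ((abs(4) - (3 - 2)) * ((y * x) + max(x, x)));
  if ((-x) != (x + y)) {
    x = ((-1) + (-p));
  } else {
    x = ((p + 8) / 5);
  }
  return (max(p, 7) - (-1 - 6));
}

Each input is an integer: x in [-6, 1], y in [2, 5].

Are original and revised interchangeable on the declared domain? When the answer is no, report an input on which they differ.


Reading the diff, among the changes: local variable names differ.
As a probe, take x=-5, y=4: original runs s becomes -75; next ((-x) != (x + y)) evaluates to true; next x becomes 74; next final value 14; revised runs p becomes -75; next ((-x) != (x + y)) evaluates to true; next x becomes 74; next final value 14; both end at 14.
Across all 32 domain points the two functions coincide.
verdict: equivalent


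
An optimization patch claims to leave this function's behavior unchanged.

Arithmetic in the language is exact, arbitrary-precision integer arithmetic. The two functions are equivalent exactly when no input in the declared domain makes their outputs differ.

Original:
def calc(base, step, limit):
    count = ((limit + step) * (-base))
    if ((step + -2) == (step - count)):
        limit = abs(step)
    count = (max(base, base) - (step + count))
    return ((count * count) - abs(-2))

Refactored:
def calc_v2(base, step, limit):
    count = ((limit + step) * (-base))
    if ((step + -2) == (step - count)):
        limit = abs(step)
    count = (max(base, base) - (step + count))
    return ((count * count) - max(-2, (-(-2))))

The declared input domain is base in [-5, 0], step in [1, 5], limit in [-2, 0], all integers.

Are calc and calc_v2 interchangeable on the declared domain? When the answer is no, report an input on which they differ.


Comparing the listings, the differences include: min/max/abs usage differs; and constant usage differs.
One worked example (base=-4, step=3, limit=-2) — calc: count=4, then ((step + -2) == (step - count)) is false, then count=-11, then returns 119; calc_v2: count=4, then ((step + -2) == (step - count)) is false, then count=-11, then returns 119; agreement on 119.
Sweeping the whole domain (90 inputs) finds no disagreement.
verdict: equivalent


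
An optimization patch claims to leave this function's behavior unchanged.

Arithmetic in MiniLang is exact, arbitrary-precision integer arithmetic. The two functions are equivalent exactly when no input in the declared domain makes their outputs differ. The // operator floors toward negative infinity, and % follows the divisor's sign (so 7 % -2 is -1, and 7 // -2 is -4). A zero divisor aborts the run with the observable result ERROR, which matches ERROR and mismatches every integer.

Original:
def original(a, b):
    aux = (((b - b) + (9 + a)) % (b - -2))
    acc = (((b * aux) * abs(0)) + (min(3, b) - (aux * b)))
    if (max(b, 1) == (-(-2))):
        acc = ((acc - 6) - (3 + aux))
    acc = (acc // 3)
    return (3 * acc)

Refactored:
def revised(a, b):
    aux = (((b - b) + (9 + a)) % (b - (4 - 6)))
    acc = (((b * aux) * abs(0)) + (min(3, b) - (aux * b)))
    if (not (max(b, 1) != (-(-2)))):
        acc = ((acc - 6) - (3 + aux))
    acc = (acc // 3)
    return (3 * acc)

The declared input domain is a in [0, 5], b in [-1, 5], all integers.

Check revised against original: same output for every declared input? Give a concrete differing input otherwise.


The two are interchangeable: boolean connective usage differs, plus arithmetic usage differs, plus constant usage differs, plus comparison usage differs, and every declared input agrees.
As a probe, take a=1, b=2: original runs aux becomes 2; next acc becomes -2; next (max(b, 1) == (-(-2))) evaluates to true; next acc becomes -13; next acc becomes -5; next final value -15; revised runs aux becomes 2; next acc becomes -2; next (not (max(b, 1) != (-(-2)))) evaluates to true; next acc becomes -13; next acc becomes -5; next final value -15; both end at -15.
Sweeping the whole domain (42 inputs) finds no disagreement.
verdict: equivalent


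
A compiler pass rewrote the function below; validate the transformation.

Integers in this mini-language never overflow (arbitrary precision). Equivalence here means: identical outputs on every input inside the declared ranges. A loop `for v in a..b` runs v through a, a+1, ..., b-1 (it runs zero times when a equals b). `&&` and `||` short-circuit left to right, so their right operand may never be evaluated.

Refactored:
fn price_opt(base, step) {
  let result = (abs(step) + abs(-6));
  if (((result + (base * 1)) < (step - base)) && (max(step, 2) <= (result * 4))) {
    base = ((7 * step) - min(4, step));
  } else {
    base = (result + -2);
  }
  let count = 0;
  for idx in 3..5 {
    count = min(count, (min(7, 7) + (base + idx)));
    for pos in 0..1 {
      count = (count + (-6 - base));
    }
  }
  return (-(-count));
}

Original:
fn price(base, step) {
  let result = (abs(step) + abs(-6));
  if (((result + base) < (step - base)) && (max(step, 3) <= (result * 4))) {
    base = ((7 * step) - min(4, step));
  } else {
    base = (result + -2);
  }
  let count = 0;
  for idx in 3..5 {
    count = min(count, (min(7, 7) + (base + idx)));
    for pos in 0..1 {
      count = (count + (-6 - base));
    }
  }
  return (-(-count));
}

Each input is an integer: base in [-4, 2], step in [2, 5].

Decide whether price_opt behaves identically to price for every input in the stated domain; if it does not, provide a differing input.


The one real change (`3` became `2`) has no effect anywhere in the declared ranges.
Spot check at base=2, step=4 — price: result = 10; (((result + base) < (step - base)) && (max(step, 3) <= (result * 4))) -> false; base = 8; count = 0; [idx=3]; count = 0; [pos=0]; count = -14; [idx=4]; count = -14; [pos=0]; count = -28; return -28. price_opt: result = 10; (((result + (base * 1)) < (step - base)) && (max(step, 2) <= (result * 4))) -> false; base = 8; count = 0; [idx=3]; count = 0; [pos=0]; count = -14; [idx=4]; count = -14; [pos=0]; count = -28; return -28. Both give -28.
An exhaustive pass over the 28 declared inputs shows identical outputs.
verdict: equivalent


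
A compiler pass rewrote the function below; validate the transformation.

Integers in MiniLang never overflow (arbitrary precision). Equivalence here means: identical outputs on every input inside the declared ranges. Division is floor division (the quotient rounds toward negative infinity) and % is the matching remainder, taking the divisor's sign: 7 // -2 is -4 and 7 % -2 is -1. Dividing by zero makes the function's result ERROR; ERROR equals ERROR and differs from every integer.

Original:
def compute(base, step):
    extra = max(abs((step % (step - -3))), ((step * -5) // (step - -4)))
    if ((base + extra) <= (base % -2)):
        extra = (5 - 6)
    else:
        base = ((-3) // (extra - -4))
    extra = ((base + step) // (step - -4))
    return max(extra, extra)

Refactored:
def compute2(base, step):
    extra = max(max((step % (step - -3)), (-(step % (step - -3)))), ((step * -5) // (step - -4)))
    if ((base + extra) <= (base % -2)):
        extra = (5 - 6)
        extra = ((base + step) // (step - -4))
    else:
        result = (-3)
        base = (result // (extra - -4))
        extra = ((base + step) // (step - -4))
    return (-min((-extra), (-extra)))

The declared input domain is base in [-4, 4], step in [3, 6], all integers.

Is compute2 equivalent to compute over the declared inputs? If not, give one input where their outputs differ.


Changes here: arithmetic usage differs, and statement counts differ, and min/max/abs usage differs, and local variable names differ, and constant usage differs; the full 36-point sweep finds no disagreement.
verdict: equivalent


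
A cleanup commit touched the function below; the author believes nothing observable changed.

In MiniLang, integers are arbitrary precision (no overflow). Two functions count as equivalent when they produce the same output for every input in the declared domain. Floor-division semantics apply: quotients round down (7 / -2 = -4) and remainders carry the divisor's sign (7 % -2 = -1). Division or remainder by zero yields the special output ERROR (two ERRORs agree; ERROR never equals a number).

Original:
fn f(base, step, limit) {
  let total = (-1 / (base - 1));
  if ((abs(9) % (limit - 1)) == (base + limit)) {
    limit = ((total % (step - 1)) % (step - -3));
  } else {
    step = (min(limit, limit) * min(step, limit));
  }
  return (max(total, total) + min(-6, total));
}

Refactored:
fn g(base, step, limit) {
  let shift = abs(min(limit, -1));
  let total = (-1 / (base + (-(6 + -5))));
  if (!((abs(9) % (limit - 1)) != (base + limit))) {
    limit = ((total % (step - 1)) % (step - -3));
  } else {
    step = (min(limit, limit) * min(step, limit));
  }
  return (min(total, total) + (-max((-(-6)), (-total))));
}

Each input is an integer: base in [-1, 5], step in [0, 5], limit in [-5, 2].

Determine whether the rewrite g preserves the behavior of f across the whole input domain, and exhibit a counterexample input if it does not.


Although `max(total, total)` became `min(total, total)`, no input in the stated domain can expose it.
Spot check at base=1, step=2, limit=-1 — f: a zero divisor aborts: ERROR. g: shift=1, then a zero divisor aborts: ERROR. Both give ERROR.
Every one of the 336 inputs gives matching results.
verdict: equivalent


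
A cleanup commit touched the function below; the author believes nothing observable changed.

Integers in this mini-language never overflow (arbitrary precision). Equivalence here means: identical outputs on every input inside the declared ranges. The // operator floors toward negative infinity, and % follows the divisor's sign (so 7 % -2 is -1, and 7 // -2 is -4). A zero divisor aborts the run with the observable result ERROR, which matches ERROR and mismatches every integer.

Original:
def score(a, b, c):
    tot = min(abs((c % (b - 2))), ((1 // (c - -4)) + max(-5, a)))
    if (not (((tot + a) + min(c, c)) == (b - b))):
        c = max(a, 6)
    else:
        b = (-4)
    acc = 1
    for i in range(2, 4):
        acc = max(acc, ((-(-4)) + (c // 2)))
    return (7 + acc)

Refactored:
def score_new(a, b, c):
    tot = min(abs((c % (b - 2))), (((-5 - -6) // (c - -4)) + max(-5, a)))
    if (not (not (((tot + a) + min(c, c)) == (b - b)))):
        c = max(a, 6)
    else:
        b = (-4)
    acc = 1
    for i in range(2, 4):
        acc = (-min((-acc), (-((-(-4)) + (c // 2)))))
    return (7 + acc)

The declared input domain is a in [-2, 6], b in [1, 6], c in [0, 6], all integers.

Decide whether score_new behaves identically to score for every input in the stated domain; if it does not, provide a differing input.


At a=-2, b=1, c=0: score gives 14, score_new gives 11.
verdict: not equivalent; witness: a=-2, b=1, c=0


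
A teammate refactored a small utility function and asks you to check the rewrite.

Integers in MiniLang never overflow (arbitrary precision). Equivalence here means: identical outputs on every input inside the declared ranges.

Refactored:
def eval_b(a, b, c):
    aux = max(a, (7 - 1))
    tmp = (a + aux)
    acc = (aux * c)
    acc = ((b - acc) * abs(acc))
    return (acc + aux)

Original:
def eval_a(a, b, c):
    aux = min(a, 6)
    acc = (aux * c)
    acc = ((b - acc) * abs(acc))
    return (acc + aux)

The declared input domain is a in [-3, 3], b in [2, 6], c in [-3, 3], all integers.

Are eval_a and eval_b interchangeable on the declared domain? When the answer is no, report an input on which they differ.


There is a counterexample at a=-3, b=2, c=-3: -66 on one side, 366 on the other.
eval_a: aux = -3; acc = 9; acc = -63; return -66
eval_b: aux = 6; tmp = 3; acc = -18; acc = 360; return 366
verdict: not equivalent; witness: a=-3, b=2, c=-3


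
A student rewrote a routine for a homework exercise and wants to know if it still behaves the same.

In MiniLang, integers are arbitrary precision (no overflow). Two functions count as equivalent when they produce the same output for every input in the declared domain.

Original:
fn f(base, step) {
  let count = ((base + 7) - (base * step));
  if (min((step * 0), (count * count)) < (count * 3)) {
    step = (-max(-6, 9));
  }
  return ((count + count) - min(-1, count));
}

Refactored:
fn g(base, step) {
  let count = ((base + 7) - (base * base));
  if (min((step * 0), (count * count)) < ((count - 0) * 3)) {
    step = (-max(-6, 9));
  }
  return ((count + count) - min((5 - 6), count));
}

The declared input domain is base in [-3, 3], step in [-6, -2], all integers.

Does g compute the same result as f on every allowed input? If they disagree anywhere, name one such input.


The rewrite breaks on base=-3, step=-6, where the results are -14 and -5.
f: count = -14; (min((step * 0), (count * count)) < (count * 3)) -> false; return -14
g: count = -5; (min((step * 0), (count * count)) < ((count - 0) * 3)) -> false; return -5
verdict: not equivalent; witness: base=-3, step=-6


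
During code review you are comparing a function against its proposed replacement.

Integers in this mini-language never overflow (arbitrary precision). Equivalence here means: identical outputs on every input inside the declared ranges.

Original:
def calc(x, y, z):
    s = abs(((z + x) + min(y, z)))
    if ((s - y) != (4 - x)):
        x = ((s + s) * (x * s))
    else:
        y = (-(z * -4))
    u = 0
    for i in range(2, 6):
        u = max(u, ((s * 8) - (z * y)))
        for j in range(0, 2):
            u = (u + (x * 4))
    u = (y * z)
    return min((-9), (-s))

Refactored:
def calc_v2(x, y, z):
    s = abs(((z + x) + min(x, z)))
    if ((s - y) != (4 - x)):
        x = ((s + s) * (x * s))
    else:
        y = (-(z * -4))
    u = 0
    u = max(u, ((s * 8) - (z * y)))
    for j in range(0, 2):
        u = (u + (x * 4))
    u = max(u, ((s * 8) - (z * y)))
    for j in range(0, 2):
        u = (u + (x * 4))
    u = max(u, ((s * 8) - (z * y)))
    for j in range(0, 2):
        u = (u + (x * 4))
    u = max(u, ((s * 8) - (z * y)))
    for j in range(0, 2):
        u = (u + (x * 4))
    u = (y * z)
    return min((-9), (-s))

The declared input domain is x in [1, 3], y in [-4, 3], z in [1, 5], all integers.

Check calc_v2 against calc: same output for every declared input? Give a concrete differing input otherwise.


The rewrite breaks on x=2, y=3, z=5, where the results are -10 and -9.
calc: s = 10; ((s - y) != (4 - x)) -> true; x = 400; u = 0; [i=2]; u = 65; [j=0]; u = 1665; [j=1]; u = 3265; [i=3]; u = 3265; [j=0]; u = 4865; [j=1]; u = 6465; [i=4]; u = 6465; [j=0]; u = 8065; [j=1]; u = 9665; [i=5]; u = 9665; [j=0]; u = 11265; [j=1]; u = 12865; u = 15; return -10
calc_v2: s = 9; ((s - y) != (4 - x)) -> true; x = 324; u = 0; u = 57; [j=0]; u = 1353; [j=1]; u = 2649; u = 2649; [j=0]; u = 3945; [j=1]; u = 5241; u = 5241; [j=0]; u = 6537; [j=1]; u = 7833; u = 7833; [j=0]; u = 9129; [j=1]; u = 10425; u = 15; return -9
verdict: not equivalent; witness: x=2, y=3, z=5


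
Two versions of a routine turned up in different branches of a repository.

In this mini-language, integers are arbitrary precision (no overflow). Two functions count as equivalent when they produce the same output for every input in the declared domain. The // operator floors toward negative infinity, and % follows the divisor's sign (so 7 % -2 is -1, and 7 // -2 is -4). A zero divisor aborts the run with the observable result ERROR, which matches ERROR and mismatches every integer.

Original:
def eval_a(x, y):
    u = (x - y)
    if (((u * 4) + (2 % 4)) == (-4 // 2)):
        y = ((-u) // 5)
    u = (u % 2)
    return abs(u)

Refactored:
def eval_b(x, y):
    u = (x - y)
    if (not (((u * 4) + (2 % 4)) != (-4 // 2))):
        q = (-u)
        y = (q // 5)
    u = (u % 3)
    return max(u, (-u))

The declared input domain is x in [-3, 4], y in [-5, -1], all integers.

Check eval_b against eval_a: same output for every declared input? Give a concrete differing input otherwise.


x=-3, y=-5 yields 0 from eval_a but 2 from eval_b.
verdict: not equivalent; witness: x=-3, y=-5


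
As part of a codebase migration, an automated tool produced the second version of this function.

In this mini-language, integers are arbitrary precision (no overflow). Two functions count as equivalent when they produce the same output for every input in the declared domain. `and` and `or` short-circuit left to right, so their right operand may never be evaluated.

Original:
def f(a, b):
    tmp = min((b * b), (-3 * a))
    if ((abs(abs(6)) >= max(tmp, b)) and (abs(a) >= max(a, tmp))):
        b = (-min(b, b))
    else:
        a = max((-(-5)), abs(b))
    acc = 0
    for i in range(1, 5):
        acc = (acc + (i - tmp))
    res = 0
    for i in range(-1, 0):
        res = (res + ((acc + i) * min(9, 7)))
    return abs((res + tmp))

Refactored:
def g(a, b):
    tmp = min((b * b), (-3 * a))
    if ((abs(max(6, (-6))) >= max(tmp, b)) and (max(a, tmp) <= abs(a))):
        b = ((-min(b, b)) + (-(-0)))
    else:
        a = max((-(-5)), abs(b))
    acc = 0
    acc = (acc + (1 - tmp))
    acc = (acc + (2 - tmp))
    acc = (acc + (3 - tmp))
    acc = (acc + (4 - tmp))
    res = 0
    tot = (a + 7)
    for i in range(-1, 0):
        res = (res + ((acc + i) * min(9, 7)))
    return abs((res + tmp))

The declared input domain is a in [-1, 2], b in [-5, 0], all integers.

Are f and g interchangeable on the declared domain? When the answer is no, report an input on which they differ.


Although local variable names differ; min/max/abs usage differs; arithmetic usage differs; comparison usage differs; constant usage differs; loop structure differs; statement counts differ, 24/24 inputs agree.
verdict: equivalent


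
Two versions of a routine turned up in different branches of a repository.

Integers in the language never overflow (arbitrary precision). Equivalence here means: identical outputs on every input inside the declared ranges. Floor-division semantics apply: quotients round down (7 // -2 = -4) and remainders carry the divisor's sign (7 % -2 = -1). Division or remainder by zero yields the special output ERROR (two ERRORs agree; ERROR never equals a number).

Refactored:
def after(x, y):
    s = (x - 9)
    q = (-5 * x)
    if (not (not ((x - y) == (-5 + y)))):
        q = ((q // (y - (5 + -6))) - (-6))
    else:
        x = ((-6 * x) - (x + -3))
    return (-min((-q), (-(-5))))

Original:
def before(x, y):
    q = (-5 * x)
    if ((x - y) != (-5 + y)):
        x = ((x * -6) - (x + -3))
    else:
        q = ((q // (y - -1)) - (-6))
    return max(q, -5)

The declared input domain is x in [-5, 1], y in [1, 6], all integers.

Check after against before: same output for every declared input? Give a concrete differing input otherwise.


This is a faithful refactor — comparison usage differs; and boolean connective usage differs; and constant usage differs; and arithmetic usage differs; and statement counts differ; and local variable names differ; and min/max/abs usage differs, but the computed results match everywhere.
One worked example (x=-3, y=3) — before: q becomes 15; next ((x - y) != (-5 + y)) evaluates to true; next x becomes 24; next final value 15; after: s becomes -12; next q becomes 15; next (not (not ((x - y) == (-5 + y)))) evaluates to false; next x becomes 24; next final value 15; agreement on 15.
Every one of the 42 inputs gives matching results.
verdict: equivalent


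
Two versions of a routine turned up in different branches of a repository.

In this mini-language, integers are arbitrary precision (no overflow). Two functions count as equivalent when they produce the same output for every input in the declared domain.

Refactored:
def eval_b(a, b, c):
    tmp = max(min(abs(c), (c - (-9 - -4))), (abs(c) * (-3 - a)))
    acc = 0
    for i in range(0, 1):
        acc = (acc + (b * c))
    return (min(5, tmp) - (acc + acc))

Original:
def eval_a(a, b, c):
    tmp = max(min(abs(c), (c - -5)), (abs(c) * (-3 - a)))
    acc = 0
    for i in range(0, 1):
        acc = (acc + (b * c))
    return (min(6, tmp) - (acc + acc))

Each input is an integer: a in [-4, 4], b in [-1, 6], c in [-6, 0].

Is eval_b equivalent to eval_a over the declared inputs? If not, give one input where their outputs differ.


Consider the input a=-4, b=-1, c=-6.
eval_a: tmp := 6 | acc := 0 | iter i=0: | acc := 6 | result -6
eval_b: tmp := 6 | acc := 0 | iter i=0: | acc := 6 | result -7
-6 != -7, so the rewrite changes behavior.
verdict: not equivalent; witness: a=-4, b=-1, c=-6


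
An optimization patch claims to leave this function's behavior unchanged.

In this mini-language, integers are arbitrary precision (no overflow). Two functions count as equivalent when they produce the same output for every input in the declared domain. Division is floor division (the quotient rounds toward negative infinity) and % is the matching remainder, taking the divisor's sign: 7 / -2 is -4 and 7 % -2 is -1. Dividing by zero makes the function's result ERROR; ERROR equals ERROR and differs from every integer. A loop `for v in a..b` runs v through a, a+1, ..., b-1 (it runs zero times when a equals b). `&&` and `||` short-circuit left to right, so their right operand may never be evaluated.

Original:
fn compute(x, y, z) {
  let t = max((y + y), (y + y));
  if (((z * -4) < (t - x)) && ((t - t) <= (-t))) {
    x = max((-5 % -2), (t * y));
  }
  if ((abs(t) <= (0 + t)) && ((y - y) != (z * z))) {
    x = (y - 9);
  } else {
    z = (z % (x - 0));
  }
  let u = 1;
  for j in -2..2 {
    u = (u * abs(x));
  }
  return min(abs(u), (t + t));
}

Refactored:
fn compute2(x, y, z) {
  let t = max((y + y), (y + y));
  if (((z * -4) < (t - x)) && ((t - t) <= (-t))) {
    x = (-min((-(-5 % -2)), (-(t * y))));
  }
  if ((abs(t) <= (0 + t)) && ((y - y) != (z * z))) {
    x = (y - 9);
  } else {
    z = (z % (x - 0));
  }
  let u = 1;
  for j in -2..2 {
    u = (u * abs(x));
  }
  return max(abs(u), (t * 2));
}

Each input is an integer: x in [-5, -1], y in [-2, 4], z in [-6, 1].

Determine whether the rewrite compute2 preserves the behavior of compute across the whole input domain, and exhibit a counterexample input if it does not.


Consider the input x=-5, y=-2, z=-6.
compute: t = -4; (((z * -4) < (t - x)) && ((t - t) <= (-t))) -> false; ((abs(t) <= (0 + t)) && ((y - y) != (z * z))) -> false; z = -1; u = 1; [j=-2]; u = 5; [j=-1]; u = 25; [j=0]; u = 125; [j=1]; u = 625; return -8
compute2: t = -4; (((z * -4) < (t - x)) && ((t - t) <= (-t))) -> false; ((abs(t) <= (0 + t)) && ((y - y) != (z * z))) -> false; z = -1; u = 1; [j=-2]; u = 5; [j=-1]; u = 25; [j=0]; u = 125; [j=1]; u = 625; return 625
-8 vs 625 — the two versions disagree here.
verdict: not equivalent; witness: x=-5, y=-2, z=-6


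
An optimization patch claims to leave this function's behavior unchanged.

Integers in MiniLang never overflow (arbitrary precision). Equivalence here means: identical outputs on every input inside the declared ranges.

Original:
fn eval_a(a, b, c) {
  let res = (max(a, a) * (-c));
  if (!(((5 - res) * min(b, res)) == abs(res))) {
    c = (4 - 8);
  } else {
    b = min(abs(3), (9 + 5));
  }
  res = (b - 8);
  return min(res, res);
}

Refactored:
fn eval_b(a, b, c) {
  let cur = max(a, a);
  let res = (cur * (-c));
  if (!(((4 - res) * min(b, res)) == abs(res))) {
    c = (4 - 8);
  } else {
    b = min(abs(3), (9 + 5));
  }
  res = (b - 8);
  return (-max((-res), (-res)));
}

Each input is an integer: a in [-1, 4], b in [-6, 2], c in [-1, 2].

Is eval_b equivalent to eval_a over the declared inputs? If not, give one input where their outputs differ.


Input a=-1, b=1, c=2: -7 from eval_a versus -5 from eval_b.
verdict: not equivalent; witness: a=-1, b=1, c=2


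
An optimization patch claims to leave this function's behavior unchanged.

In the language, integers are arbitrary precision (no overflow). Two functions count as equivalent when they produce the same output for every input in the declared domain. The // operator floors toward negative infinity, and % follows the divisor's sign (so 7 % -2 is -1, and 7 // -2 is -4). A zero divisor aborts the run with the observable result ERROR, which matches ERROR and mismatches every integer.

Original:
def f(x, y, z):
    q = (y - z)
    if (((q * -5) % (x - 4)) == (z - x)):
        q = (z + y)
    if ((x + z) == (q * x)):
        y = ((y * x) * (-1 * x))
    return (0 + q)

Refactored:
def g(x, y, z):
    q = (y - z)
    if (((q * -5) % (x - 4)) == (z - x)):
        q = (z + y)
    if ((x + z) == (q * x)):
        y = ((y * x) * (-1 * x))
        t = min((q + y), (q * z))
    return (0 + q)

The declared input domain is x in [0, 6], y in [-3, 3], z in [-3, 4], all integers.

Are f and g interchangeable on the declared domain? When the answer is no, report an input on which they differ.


The two are interchangeable: min/max/abs usage differs; arithmetic usage differs; local variable names differ; statement counts differ, and every declared input agrees.
One worked example (x=1, y=2, z=-3) — f: q := 5 | (((q * -5) % (x - 4)) == (z - x)): false | ((x + z) == (q * x)): false | result 5; g: q := 5 | (((q * -5) % (x - 4)) == (z - x)): false | ((x + z) == (q * x)): false | result 5; agreement on 5.
Sweeping the whole domain (392 inputs) finds no disagreement.
verdict: equivalent


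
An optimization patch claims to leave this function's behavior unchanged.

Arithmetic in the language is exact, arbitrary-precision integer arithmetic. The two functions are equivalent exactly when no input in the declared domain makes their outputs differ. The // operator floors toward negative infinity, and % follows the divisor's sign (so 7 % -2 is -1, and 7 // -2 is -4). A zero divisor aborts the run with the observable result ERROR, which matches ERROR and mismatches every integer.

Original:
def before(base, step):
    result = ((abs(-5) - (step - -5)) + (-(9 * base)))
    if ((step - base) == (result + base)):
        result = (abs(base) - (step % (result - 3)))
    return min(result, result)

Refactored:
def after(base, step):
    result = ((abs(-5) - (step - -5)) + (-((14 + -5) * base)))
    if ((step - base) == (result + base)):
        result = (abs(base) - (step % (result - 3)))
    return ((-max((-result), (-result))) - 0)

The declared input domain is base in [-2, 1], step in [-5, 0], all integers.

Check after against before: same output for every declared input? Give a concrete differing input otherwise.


Reading the diff, among the changes: arithmetic usage differs; also min/max/abs usage differs; also constant usage differs.
One worked example (base=-1, step=-1) — before: result=10, then ((step - base) == (result + base)) is false, then returns 10; after: result=10, then ((step - base) == (result + base)) is false, then returns 10; agreement on 10.
Sweeping the whole domain (24 inputs) finds no disagreement.
verdict: equivalent


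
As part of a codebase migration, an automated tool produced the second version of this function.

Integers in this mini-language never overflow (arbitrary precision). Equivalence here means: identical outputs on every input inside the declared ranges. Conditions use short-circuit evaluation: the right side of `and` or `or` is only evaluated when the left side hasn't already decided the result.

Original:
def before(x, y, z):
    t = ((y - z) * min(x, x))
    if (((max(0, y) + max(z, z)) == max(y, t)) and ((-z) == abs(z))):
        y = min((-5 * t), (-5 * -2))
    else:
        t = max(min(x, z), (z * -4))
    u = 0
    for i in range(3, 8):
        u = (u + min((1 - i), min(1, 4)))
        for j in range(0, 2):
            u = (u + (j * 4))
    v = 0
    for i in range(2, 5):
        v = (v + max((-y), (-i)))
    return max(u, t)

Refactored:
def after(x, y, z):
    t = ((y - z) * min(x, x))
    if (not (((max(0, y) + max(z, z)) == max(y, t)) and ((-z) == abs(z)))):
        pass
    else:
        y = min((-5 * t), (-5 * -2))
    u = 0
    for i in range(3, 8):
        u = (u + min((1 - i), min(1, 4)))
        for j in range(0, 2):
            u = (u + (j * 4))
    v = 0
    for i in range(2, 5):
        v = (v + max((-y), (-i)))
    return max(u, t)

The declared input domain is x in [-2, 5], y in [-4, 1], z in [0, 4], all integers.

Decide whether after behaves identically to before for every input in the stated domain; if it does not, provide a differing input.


Run the pair on x=-2, y=-4, z=0.
before: t = 8; (((max(0, y) + max(z, z)) == max(y, t)) and ((-z) == abs(z))) -> false; t = 0; u = 0; [i=3]; u = -2; [j=0]; u = -2; [j=1]; u = 2; [i=4]; u = -1; [j=0]; u = -1; [j=1]; u = 3; [i=5]; u = -1; [j=0]; u = -1; [j=1]; u = 3; [i=6]; u = -2; [j=0]; u = -2; [j=1]; u = 2; [i=7]; u = -4; [j=0]; u = -4; [j=1]; u = 0; v = 0; [i=2]; v = 4; [i=3]; v = 8; [i=4]; v = 12; return 0
after: t = 8; (not (((max(0, y) + max(z, z)) == max(y, t)) and ((-z) == abs(z)))) -> true; u = 0; [i=3]; u = -2; [j=0]; u = -2; [j=1]; u = 2; [i=4]; u = -1; [j=0]; u = -1; [j=1]; u = 3; [i=5]; u = -1; [j=0]; u = -1; [j=1]; u = 3; [i=6]; u = -2; [j=0]; u = -2; [j=1]; u = 2; [i=7]; u = -4; [j=0]; u = -4; [j=1]; u = 0; v = 0; [i=2]; v = 4; [i=3]; v = 8; [i=4]; v = 12; return 8
0 and 8 differ, so these are not the same function on this domain.
verdict: not equivalent; witness: x=-2, y=-4, z=0


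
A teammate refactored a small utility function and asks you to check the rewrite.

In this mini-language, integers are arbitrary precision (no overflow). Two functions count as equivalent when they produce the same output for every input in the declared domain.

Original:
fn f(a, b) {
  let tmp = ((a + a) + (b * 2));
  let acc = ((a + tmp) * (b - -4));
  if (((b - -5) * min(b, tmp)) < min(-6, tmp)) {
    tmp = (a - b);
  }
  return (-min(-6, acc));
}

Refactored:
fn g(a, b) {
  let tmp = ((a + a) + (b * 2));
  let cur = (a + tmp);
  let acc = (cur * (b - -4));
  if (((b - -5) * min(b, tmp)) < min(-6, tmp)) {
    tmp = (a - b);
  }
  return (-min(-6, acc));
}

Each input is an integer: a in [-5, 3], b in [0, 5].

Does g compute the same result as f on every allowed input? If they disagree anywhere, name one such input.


Although statement counts differ, local variable names differ, 54/54 inputs agree.
verdict: equivalent
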